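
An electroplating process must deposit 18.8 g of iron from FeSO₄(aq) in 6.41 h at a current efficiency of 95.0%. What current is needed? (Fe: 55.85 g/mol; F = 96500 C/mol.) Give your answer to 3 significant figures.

2.96 A

n(Fe) = 18.8 / 55.85 = 0.3366 mol
Fe²⁺ + 2e⁻ → Fe, so n(e⁻) = 2 × 0.3366 = 0.6732 mol
Q = 0.6732 × 96500 / 0.950 = 68380 C
I = Q / t = 68380 / 23076 s = 2.96 A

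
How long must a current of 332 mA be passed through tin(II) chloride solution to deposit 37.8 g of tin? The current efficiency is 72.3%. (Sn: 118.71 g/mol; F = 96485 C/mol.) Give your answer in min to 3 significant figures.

4270 min

n(Sn) = 37.8 / 118.71 = 0.3184 mol
Sn²⁺ + 2e⁻ → Sn, so n(e⁻) = 2 × 0.3184 = 0.6368 mol
Q = 0.6368 × 96485 / 0.723 = 84980 C
t = Q / I = 84980 / 0.332 = 2.560×10^5 s = 4270 min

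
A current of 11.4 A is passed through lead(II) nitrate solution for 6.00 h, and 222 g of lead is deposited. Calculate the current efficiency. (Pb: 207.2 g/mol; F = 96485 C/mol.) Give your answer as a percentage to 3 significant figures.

84.0%

Q = 11.4 × 21600 = 2.462×10^5 C
n(e⁻) = 2.462×10^5 / 96485 = 2.552 mol
Pb²⁺ + 2e⁻ → Pb, so theoretical n(Pb) = 1.276 mol → 264.4 g
Efficiency = 222 / 264.4 = 0.8396 = 84.0%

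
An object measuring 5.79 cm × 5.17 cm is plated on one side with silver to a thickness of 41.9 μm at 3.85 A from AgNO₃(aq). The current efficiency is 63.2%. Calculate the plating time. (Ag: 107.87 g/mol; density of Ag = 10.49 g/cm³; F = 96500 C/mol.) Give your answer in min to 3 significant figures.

Plated area = 5.79 × 5.17 = 29.93 cm²
Volume = 29.93 × 41.9×10⁻⁴ cm = 0.1254 cm³
m(Ag) = 0.1254 × 10.49 = 1.315 g
n(Ag) = 1.315 / 107.87 = 0.01219 mol; n(e⁻) = 0.01219 mol
Q = 0.01219 × 96500 / 0.632 = 1861 C
t = 1861 / 3.85 = 483.4 s = 8.06 min

8.06 min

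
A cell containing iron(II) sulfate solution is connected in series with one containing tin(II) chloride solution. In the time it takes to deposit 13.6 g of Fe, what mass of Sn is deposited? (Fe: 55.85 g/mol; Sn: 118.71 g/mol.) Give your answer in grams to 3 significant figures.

28.9 g

n(Fe) = 13.6 / 55.85 = 0.2435 mol
Fe²⁺ + 2e⁻ → Fe, so n(e⁻) = 2 × 0.2435 = 0.4870 mol
The cells are in series, so the same charge (and hence the same n(e⁻) = 0.4870 mol) passes through both.
Sn²⁺ + 2e⁻ → Sn, so n(Sn) = 0.4870 / 2 = 0.2435 mol
m(Sn) = 0.2435 × 118.71 = 28.9 g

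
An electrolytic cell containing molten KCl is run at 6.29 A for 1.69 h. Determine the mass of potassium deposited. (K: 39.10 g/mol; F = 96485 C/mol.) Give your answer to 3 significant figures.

Charge passed = 6.29 × 6084 = 38270 C
n(e⁻) = 38270 / 96485 = 0.3966 mol
K⁺ + e⁻ → K, so n(K) = 0.3966 mol
m = 0.3966 × 39.10 = 15.5 g

15.5 g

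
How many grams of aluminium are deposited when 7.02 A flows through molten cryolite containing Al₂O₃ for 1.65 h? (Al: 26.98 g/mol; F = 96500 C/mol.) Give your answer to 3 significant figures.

Q = It = 7.02 × 5940 = 41700 C
Moles of electrons = 41700 / 96500 = 0.4321 mol
Al³⁺ + 3e⁻ → Al, so n(Al) = 0.4321 / 3 = 0.1440 mol
m = 0.1440 × 26.98 = 3.89 g

3.89 g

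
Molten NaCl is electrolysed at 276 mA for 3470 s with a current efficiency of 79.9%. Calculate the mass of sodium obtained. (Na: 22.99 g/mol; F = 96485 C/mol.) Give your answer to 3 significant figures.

0.182 g

Q = 0.276 × 3470 = 957.7 C
n(e⁻) = 957.7 / 96485 = 0.009926 mol
Na⁺ + e⁻ → Na, so theoretical m(Na) = 0.009926 × 22.99 = 0.2282 g
Actual mass = 79.9% × 0.2282 = 0.182 g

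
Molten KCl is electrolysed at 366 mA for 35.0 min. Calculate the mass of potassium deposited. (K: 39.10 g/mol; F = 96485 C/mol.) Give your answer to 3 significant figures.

0.311 g

Charge passed = 0.366 × 2100 = 768.6 C
n(e⁻) = Q/F = 768.6/96485 = 0.007966 mol
K⁺ + e⁻ → K, so n(K) = 0.007966 mol
m = 0.007966 × 39.10 = 0.311 g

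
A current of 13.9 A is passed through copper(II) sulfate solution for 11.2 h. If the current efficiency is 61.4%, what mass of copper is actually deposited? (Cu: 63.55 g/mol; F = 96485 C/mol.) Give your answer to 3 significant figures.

Q = 13.9 × 40320 = 5.604×10^5 C
n(e⁻) = 5.604×10^5 / 96485 = 5.808 mol
Cu²⁺ + 2e⁻ → Cu, so theoretical m(Cu) = 2.904 × 63.55 = 184.5 g
Actual mass = 61.4% × 184.5 = 113 g

113 g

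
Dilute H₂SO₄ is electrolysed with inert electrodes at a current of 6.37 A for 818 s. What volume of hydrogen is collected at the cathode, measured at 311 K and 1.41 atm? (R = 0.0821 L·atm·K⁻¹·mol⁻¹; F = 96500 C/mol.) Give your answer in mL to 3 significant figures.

489 mL

Q = 6.37 A × 818 s = 5211 C
n(e⁻) = 5211 / 96500 = 0.05400 mol
2H⁺ + 2e⁻ → H₂, so n(H₂) = 0.05400 / 2 = 0.02700 mol
V = nRT/P = 0.02700 × 0.0821 × 311 / 1.41 = 0.4889 L
= 489 mL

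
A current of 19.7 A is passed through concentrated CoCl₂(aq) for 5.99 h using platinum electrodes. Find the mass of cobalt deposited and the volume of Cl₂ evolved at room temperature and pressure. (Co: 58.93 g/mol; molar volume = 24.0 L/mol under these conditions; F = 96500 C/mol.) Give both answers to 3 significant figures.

Q = 19.7 × 21564 = 4.248×10^5 C; n(e⁻) = 4.248×10^5 / 96500 = 4.402 mol
Cathode: Co²⁺ + 2e⁻ → Co → n(Co) = 4.402/2 = 2.201 mol → 130 g
Anode: 2Cl⁻ → Cl₂ + 2e⁻ → n(Cl₂) = 4.402/2 = 2.201 mol → 52.8 L

130 g Co; 52.8 L Cl₂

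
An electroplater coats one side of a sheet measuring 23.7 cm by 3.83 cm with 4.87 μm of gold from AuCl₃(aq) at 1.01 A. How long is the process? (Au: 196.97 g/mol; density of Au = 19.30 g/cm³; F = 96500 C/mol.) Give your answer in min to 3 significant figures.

20.7 min

Plated area = 23.7 × 3.83 = 90.77 cm²
Volume = 90.77 × 4.87×10⁻⁴ cm = 0.04420 cm³
m(Au) = 0.04420 × 19.30 = 0.8531 g
n(Au) = 0.8531 / 196.97 = 0.004331 mol; n(e⁻) = 3 × 0.004331 = 0.01299 mol
Q = 0.01299 × 96500 = 1254 C
t = 1254 / 1.01 = 1242 s = 20.7 min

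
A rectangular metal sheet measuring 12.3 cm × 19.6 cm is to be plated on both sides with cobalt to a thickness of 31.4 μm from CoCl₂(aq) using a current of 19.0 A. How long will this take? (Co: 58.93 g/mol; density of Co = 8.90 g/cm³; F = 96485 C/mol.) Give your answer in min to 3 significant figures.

38.7 min

Plated area = 2 × 12.3 × 19.6 = 482.2 cm²
Volume = 482.2 × 31.4×10⁻⁴ cm = 1.514 cm³
m(Co) = 1.514 × 8.90 = 13.47 g
n(Co) = 13.47 / 58.93 = 0.2286 mol; n(e⁻) = 2 × 0.2286 = 0.4572 mol
Q = 0.4572 × 96485 = 44110 C
t = 44110 / 19.0 = 2322 s = 38.7 min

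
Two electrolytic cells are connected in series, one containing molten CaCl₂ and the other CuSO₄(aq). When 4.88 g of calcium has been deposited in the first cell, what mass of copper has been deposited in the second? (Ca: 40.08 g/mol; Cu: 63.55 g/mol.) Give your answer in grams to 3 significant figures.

n(Ca) = 4.88 / 40.08 = 0.1218 mol
Ca²⁺ + 2e⁻ → Ca, so n(e⁻) = 2 × 0.1218 = 0.2436 mol
Since the cells are in series, n(e⁻) in the Cu cell is also 0.2436 mol.
Cu²⁺ + 2e⁻ → Cu, so n(Cu) = 0.2436 / 2 = 0.1218 mol
m(Cu) = 0.1218 × 63.55 = 7.74 g

7.74 g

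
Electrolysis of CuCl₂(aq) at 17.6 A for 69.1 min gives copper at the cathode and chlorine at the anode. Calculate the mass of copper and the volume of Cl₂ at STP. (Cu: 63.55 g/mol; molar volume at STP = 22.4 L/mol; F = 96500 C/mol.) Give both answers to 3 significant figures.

Q = 17.6 × 4146 = 72970 C; n(e⁻) = 72970 / 96500 = 0.7562 mol
Cathode: Cu²⁺ + 2e⁻ → Cu → n(Cu) = 0.7562/2 = 0.3781 mol → 24.0 g
Anode: 2Cl⁻ → Cl₂ + 2e⁻ → n(Cl₂) = 0.7562/2 = 0.3781 mol → 8.47 L

24.0 g Cu; 8.47 L Cl₂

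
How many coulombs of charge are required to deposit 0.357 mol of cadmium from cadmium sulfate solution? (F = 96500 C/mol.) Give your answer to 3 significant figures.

68900 C

Cd²⁺ + 2e⁻ → Cd, so n(e⁻) = 2 × 0.357 = 0.7140 mol
Q = 0.7140 × 96500 = 68900 C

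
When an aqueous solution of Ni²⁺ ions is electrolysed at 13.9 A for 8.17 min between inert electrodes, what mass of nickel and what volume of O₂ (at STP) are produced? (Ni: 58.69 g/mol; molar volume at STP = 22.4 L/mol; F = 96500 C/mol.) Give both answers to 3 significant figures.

2.07 g Ni; 0.395 L O₂

Q = 13.9 × 490.2 = 6814 C; n(e⁻) = 6814 / 96500 = 0.07061 mol
Cathode: Ni²⁺ + 2e⁻ → Ni → n(Ni) = 0.07061/2 = 0.03531 mol → 2.07 g
Anode: 2H₂O → O₂ + 4H⁺ + 4e⁻ → n(O₂) = 0.07061/4 = 0.01765 mol → 0.395 L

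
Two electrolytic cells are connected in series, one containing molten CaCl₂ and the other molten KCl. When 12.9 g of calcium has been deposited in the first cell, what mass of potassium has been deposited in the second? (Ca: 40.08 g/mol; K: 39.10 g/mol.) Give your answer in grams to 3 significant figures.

25.2 g

n(Ca) = 12.9 / 40.08 = 0.3219 mol
Ca²⁺ + 2e⁻ → Ca, so n(e⁻) = 2 × 0.3219 = 0.6438 mol
The cells are in series, so the same charge (and hence the same n(e⁻) = 0.6438 mol) passes through both.
K⁺ + e⁻ → K, so n(K) = 0.6438 mol
m(K) = 0.6438 × 39.10 = 25.2 g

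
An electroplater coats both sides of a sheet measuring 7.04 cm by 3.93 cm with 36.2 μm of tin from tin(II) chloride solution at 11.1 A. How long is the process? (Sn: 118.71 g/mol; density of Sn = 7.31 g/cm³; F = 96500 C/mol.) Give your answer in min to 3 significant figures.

Plated area = 2 × 7.04 × 3.93 = 55.33 cm²
Volume = 55.33 × 36.2×10⁻⁴ cm = 0.2003 cm³
m(Sn) = 0.2003 × 7.31 = 1.464 g
n(Sn) = 1.464 / 118.71 = 0.01233 mol; n(e⁻) = 2 × 0.01233 = 0.02466 mol
Q = 0.02466 × 96500 = 2380 C
t = 2380 / 11.1 = 214.4 s = 3.57 min

3.57 min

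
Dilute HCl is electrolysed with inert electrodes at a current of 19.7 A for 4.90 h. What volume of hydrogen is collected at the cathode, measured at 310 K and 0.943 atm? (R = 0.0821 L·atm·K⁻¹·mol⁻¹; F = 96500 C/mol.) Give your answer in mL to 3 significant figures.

Q = 19.7 A × 17640 s = 3.475×10^5 C
n(e⁻) = Q/F = 3.475×10^5/96500 = 3.601 mol
2H⁺ + 2e⁻ → H₂, so n(H₂) = 3.601 / 2 = 1.801 mol
V = nRT/P = 1.801 × 0.0821 × 310 / 0.943 = 48.61 L
= 48600 mL

48600 mL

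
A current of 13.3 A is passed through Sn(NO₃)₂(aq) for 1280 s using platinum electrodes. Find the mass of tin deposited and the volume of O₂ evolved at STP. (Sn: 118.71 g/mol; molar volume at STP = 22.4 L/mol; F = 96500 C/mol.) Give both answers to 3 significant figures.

10.5 g Sn; 0.988 L O₂

Q = 13.3 × 1280 = 17020 C; n(e⁻) = 17020 / 96500 = 0.1764 mol
Cathode: Sn²⁺ + 2e⁻ → Sn → n(Sn) = 0.1764/2 = 0.08820 mol → 10.5 g
Anode: 2H₂O → O₂ + 4H⁺ + 4e⁻ → n(O₂) = 0.1764/4 = 0.04410 mol → 0.988 L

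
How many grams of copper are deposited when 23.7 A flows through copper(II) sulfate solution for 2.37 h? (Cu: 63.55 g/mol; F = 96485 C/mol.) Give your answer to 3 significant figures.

Charge passed = 23.7 × 8532 = 2.022×10^5 C
n(e⁻) = 2.022×10^5 / 96485 = 2.096 mol
Cu²⁺ + 2e⁻ → Cu, so n(Cu) = 2.096 / 2 = 1.048 mol
m = 1.048 × 63.55 = 66.6 g

66.6 g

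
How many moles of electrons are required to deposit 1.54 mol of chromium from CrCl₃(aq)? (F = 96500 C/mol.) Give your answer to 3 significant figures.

4.62 mol

Cr³⁺ + 3e⁻ → Cr, so n(e⁻) = 3 × 1.54 = 4.620 mol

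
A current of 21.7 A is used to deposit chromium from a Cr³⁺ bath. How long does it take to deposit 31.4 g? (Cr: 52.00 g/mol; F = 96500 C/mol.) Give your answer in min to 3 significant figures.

134 min

n(Cr) = 31.4 / 52.00 = 0.6038 mol
Cr³⁺ + 3e⁻ → Cr, so n(e⁻) = 3 × 0.6038 = 1.811 mol
Q = 1.811 × 96500 = 1.748×10^5 C
t = Q / I = 1.748×10^5 / 21.7 = 8055 s = 134 min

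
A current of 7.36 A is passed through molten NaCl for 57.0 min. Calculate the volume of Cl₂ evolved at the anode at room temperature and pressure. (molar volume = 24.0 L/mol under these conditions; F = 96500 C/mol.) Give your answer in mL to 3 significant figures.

3130 mL

Charge passed = 7.36 × 3420 = 25170 C
n(e⁻) = Q/F = 25170/96500 = 0.2608 mol
2Cl⁻ → Cl₂ + 2e⁻, so n(Cl₂) = 0.2608 / 2 = 0.1304 mol
V = 0.1304 × 24.0 = 3.130 L
= 3130 mL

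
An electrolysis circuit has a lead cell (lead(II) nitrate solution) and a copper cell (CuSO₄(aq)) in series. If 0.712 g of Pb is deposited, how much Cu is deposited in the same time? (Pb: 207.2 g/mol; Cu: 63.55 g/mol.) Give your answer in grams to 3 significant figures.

n(Pb) = 0.712 / 207.2 = 0.003436 mol
Pb²⁺ + 2e⁻ → Pb, so n(e⁻) = 2 × 0.003436 = 0.006872 mol
Since the cells are in series, n(e⁻) in the Cu cell is also 0.006872 mol.
Cu²⁺ + 2e⁻ → Cu, so n(Cu) = 0.006872 / 2 = 0.003436 mol
m(Cu) = 0.003436 × 63.55 = 0.218 g

0.218 g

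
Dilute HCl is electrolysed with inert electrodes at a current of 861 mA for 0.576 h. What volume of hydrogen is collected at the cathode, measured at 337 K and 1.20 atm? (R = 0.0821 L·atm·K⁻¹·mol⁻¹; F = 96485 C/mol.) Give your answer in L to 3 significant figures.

Charge passed = 0.861 × 2073.6 = 1785 C
Moles of electrons = 1785 / 96485 = 0.01850 mol
2H⁺ + 2e⁻ → H₂, so n(H₂) = 0.01850 / 2 = 0.009250 mol
V = nRT/P = 0.009250 × 0.0821 × 337 / 1.20 = 0.2133 L

0.213 L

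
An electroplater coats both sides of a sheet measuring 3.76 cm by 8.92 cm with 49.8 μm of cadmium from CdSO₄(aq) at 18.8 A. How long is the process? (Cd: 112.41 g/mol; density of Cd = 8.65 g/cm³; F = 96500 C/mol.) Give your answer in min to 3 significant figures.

Plated area = 2 × 3.76 × 8.92 = 67.08 cm²
Volume = 67.08 × 49.8×10⁻⁴ cm = 0.3341 cm³
m(Cd) = 0.3341 × 8.65 = 2.890 g
n(Cd) = 2.890 / 112.41 = 0.02571 mol; n(e⁻) = 2 × 0.02571 = 0.05142 mol
Q = 0.05142 × 96500 = 4962 C
t = 4962 / 18.8 = 263.9 s = 4.40 min

4.40 min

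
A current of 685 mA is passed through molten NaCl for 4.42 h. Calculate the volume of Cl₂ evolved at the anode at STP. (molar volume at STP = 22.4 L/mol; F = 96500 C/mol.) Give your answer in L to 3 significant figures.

1.27 L

Q = It = 0.685 × 15912 = 10900 C
n(e⁻) = 10900 / 96500 = 0.1130 mol
2Cl⁻ → Cl₂ + 2e⁻, so n(Cl₂) = 0.1130 / 2 = 0.05650 mol
V = 0.05650 × 22.4 = 1.266 L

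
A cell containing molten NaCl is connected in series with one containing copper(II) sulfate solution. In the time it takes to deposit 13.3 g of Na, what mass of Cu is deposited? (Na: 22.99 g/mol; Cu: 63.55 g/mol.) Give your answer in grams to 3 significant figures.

n(Na) = 13.3 / 22.99 = 0.5785 mol
Na⁺ + e⁻ → Na, so n(e⁻) = 0.5785 mol
Since the cells are in series, n(e⁻) in the Cu cell is also 0.5785 mol.
Cu²⁺ + 2e⁻ → Cu, so n(Cu) = 0.5785 / 2 = 0.2893 mol
m(Cu) = 0.2893 × 63.55 = 18.4 g

18.4 g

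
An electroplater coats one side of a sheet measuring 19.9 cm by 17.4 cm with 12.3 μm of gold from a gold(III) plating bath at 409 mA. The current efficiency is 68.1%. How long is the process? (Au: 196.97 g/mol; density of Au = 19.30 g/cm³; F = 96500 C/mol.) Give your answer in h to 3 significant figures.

12.0 h

Plated area = 19.9 × 17.4 = 346.3 cm²
Volume = 346.3 × 12.3×10⁻⁴ cm = 0.4259 cm³
m(Au) = 0.4259 × 19.30 = 8.220 g
n(Au) = 8.220 / 196.97 = 0.04173 mol; n(e⁻) = 3 × 0.04173 = 0.1252 mol
Q = 0.1252 × 96500 / 0.681 = 17740 C
t = 17740 / 0.409 = 43370 s = 12.0 h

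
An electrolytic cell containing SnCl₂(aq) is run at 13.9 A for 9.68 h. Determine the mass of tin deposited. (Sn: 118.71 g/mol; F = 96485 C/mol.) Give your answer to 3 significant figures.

Q = 13.9 A × 34848 s = 4.844×10^5 C
n(e⁻) = 4.844×10^5 / 96485 = 5.020 mol
Sn²⁺ + 2e⁻ → Sn, so n(Sn) = 5.020 / 2 = 2.510 mol
m = 2.510 × 118.71 = 298 g

298 g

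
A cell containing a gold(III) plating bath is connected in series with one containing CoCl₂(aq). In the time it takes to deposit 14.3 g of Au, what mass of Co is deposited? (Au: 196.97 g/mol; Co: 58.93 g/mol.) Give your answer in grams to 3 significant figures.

n(Au) = 14.3 / 196.97 = 0.07260 mol
Au³⁺ + 3e⁻ → Au, so n(e⁻) = 3 × 0.07260 = 0.2178 mol
In series, the same 0.2178 mol of electrons flows through the second cell.
Co²⁺ + 2e⁻ → Co, so n(Co) = 0.2178 / 2 = 0.1089 mol
m(Co) = 0.1089 × 58.93 = 6.42 g

6.42 g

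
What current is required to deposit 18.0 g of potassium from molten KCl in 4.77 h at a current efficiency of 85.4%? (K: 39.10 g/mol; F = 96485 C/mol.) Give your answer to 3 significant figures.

n(K) = 18.0 / 39.10 = 0.4604 mol
K⁺ + e⁻ → K, so n(e⁻) = 0.4604 mol
Q = 0.4604 × 96485 / 0.854 = 52020 C
I = Q / t = 52020 / 17172 s = 3.03 A

3.03 A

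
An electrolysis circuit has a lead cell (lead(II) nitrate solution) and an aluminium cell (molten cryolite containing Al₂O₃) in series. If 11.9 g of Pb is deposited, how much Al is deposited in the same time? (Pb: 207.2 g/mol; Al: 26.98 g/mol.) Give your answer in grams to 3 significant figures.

n(Pb) = 11.9 / 207.2 = 0.05743 mol
Pb²⁺ + 2e⁻ → Pb, so n(e⁻) = 2 × 0.05743 = 0.1149 mol
In series, the same 0.1149 mol of electrons flows through the second cell.
Al³⁺ + 3e⁻ → Al, so n(Al) = 0.1149 / 3 = 0.03830 mol
m(Al) = 0.03830 × 26.98 = 1.03 g

1.03 g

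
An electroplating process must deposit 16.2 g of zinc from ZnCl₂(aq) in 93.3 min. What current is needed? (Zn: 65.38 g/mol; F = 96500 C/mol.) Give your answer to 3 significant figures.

n(Zn) = 16.2 / 65.38 = 0.2478 mol
Zn²⁺ + 2e⁻ → Zn, so n(e⁻) = 2 × 0.2478 = 0.4956 mol
Q = 0.4956 × 96500 = 47830 C
I = Q / t = 47830 / 5598 s = 8.54 A

8.54 A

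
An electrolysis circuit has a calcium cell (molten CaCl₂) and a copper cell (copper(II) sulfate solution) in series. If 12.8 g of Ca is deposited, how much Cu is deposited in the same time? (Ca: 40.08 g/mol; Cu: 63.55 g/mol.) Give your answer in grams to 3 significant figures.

20.3 g

n(Ca) = 12.8 / 40.08 = 0.3194 mol
Ca²⁺ + 2e⁻ → Ca, so n(e⁻) = 2 × 0.3194 = 0.6388 mol
Same current for the same time ⇒ same n(e⁻) = 0.6388 mol in both cells.
Cu²⁺ + 2e⁻ → Cu, so n(Cu) = 0.6388 / 2 = 0.3194 mol
m(Cu) = 0.3194 × 63.55 = 20.3 g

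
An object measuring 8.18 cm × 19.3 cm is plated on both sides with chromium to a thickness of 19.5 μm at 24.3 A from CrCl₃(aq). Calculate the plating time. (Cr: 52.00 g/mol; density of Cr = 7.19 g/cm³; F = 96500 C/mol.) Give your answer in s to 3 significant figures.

1010 s

Plated area = 2 × 8.18 × 19.3 = 315.7 cm²
Volume = 315.7 × 19.5×10⁻⁴ cm = 0.6156 cm³
m(Cr) = 0.6156 × 7.19 = 4.426 g
n(Cr) = 4.426 / 52.00 = 0.08512 mol; n(e⁻) = 3 × 0.08512 = 0.2554 mol
Q = 0.2554 × 96500 = 24650 C
t = 24650 / 24.3 = 1014 s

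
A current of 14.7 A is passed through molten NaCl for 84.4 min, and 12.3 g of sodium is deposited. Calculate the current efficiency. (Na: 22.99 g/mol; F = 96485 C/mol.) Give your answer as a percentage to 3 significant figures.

69.3%

Q = 14.7 × 5064 = 74440 C
n(e⁻) = 74440 / 96485 = 0.7715 mol
Na⁺ + e⁻ → Na, so theoretical n(Na) = 0.7715 mol → 17.74 g
Efficiency = 12.3 / 17.74 = 0.6933 = 69.3%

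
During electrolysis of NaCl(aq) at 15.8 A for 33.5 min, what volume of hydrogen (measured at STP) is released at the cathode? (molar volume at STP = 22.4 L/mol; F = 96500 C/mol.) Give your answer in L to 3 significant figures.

Q = 15.8 A × 2010 s = 31760 C
n(e⁻) = 31760 / 96500 = 0.3291 mol
2H⁺ + 2e⁻ → H₂, so n(H₂) = 0.3291 / 2 = 0.1646 mol
V = 0.1646 × 22.4 = 3.687 L

3.69 L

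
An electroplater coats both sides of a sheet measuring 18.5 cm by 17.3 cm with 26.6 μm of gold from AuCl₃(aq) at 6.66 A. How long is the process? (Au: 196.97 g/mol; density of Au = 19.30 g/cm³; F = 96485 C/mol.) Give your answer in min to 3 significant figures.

121 min

Plated area = 2 × 18.5 × 17.3 = 640.1 cm²
Volume = 640.1 × 26.6×10⁻⁴ cm = 1.703 cm³
m(Au) = 1.703 × 19.30 = 32.87 g
n(Au) = 32.87 / 196.97 = 0.1669 mol; n(e⁻) = 3 × 0.1669 = 0.5007 mol
Q = 0.5007 × 96485 = 48310 C
t = 48310 / 6.66 = 7254 s = 121 min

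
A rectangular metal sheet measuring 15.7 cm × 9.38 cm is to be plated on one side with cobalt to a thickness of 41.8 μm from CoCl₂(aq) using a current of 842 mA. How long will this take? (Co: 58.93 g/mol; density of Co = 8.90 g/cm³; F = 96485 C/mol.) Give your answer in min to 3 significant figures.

355 min

Plated area = 15.7 × 9.38 = 147.3 cm²
Volume = 147.3 × 41.8×10⁻⁴ cm = 0.6157 cm³
m(Co) = 0.6157 × 8.90 = 5.480 g
n(Co) = 5.480 / 58.93 = 0.09299 mol; n(e⁻) = 2 × 0.09299 = 0.1860 mol
Q = 0.1860 × 96485 = 17950 C
t = 17950 / 0.842 = 21320 s = 355 min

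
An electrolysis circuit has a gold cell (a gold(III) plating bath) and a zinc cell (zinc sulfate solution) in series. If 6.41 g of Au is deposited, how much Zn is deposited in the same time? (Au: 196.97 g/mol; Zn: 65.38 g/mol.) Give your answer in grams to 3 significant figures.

n(Au) = 6.41 / 196.97 = 0.03254 mol
Au³⁺ + 3e⁻ → Au, so n(e⁻) = 3 × 0.03254 = 0.09762 mol
Same current for the same time ⇒ same n(e⁻) = 0.09762 mol in both cells.
Zn²⁺ + 2e⁻ → Zn, so n(Zn) = 0.09762 / 2 = 0.04881 mol
m(Zn) = 0.04881 × 65.38 = 3.19 g

3.19 g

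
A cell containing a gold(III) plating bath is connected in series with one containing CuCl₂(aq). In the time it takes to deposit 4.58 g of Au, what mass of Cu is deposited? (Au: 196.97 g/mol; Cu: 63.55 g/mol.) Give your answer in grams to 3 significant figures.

n(Au) = 4.58 / 196.97 = 0.02325 mol
Au³⁺ + 3e⁻ → Au, so n(e⁻) = 3 × 0.02325 = 0.06975 mol
Same current for the same time ⇒ same n(e⁻) = 0.06975 mol in both cells.
Cu²⁺ + 2e⁻ → Cu, so n(Cu) = 0.06975 / 2 = 0.03488 mol
m(Cu) = 0.03488 × 63.55 = 2.22 g

2.22 g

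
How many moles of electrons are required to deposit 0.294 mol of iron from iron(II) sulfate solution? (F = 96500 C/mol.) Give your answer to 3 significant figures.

0.588 mol

Fe²⁺ + 2e⁻ → Fe, so n(e⁻) = 2 × 0.294 = 0.5880 mol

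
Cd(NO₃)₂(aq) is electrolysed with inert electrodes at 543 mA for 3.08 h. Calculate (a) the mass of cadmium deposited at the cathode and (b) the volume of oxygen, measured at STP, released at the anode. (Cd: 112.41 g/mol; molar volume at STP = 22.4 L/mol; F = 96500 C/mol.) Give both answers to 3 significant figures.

3.51 g Cd; 0.349 L O₂

Q = 0.543 × 11088 = 6021 C; n(e⁻) = 6021 / 96500 = 0.06239 mol
Cathode: Cd²⁺ + 2e⁻ → Cd → n(Cd) = 0.06239/2 = 0.03120 mol → 3.51 g
Anode: 2H₂O → O₂ + 4H⁺ + 4e⁻ → n(O₂) = 0.06239/4 = 0.01560 mol → 0.349 L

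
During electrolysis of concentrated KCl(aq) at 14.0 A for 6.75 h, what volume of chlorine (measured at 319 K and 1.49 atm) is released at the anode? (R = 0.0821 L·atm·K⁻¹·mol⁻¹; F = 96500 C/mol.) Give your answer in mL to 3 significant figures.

Q = 14.0 A × 24300 s = 3.402×10^5 C
n(e⁻) = Q/F = 3.402×10^5/96500 = 3.525 mol
2Cl⁻ → Cl₂ + 2e⁻, so n(Cl₂) = 3.525 / 2 = 1.763 mol
V = nRT/P = 1.763 × 0.0821 × 319 / 1.49 = 30.99 L
= 31000 mL

31000 mL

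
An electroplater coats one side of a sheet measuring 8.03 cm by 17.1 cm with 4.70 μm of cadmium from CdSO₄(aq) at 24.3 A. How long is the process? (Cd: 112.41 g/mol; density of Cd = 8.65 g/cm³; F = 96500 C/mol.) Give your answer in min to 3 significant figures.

Plated area = 8.03 × 17.1 = 137.3 cm²
Volume = 137.3 × 4.70×10⁻⁴ cm = 0.06453 cm³
m(Cd) = 0.06453 × 8.65 = 0.5582 g
n(Cd) = 0.5582 / 112.41 = 0.004966 mol; n(e⁻) = 2 × 0.004966 = 0.009932 mol
Q = 0.009932 × 96500 = 958.4 C
t = 958.4 / 24.3 = 39.44 s = 0.657 min

0.657 min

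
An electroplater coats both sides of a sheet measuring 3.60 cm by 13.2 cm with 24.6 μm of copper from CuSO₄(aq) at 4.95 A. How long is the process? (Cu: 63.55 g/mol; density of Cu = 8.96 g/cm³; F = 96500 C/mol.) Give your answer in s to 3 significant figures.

1290 s

Plated area = 2 × 3.60 × 13.2 = 95.04 cm²
Volume = 95.04 × 24.6×10⁻⁴ cm = 0.2338 cm³
m(Cu) = 0.2338 × 8.96 = 2.095 g
n(Cu) = 2.095 / 63.55 = 0.03297 mol; n(e⁻) = 2 × 0.03297 = 0.06594 mol
Q = 0.06594 × 96500 = 6363 C
t = 6363 / 4.95 = 1285 s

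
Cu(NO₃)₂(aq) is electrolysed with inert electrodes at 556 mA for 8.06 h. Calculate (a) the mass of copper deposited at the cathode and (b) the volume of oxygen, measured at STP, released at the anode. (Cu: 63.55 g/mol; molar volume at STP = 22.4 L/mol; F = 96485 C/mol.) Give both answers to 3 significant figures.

Q = 0.556 × 29016 = 16130 C; n(e⁻) = 16130 / 96485 = 0.1672 mol
Cathode: Cu²⁺ + 2e⁻ → Cu → n(Cu) = 0.1672/2 = 0.08360 mol → 5.31 g
Anode: 2H₂O → O₂ + 4H⁺ + 4e⁻ → n(O₂) = 0.1672/4 = 0.04180 mol → 0.936 L

5.31 g Cu; 0.936 L O₂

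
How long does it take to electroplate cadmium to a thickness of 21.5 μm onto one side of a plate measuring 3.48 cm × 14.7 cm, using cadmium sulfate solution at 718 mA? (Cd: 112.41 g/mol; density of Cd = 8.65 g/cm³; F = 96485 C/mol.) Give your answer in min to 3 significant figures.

37.9 min

Plated area = 3.48 × 14.7 = 51.16 cm²
Volume = 51.16 × 21.5×10⁻⁴ cm = 0.1100 cm³
m(Cd) = 0.1100 × 8.65 = 0.9515 g
n(Cd) = 0.9515 / 112.41 = 0.008465 mol; n(e⁻) = 2 × 0.008465 = 0.01693 mol
Q = 0.01693 × 96485 = 1633 C
t = 1633 / 0.718 = 2274 s = 37.9 min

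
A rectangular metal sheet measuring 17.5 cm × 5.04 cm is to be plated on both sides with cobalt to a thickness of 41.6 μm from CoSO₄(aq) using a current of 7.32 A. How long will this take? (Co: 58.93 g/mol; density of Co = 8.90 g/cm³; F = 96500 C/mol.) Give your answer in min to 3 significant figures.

48.7 min

Plated area = 2 × 17.5 × 5.04 = 176.4 cm²
Volume = 176.4 × 41.6×10⁻⁴ cm = 0.7338 cm³
m(Co) = 0.7338 × 8.90 = 6.531 g
n(Co) = 6.531 / 58.93 = 0.1108 mol; n(e⁻) = 2 × 0.1108 = 0.2216 mol
Q = 0.2216 × 96500 = 21380 C
t = 21380 / 7.32 = 2921 s = 48.7 min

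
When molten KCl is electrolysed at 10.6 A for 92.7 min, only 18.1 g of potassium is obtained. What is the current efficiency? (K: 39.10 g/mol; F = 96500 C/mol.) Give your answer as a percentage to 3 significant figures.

Q = 10.6 × 5562 = 58960 C
n(e⁻) = 58960 / 96500 = 0.6110 mol
K⁺ + e⁻ → K, so theoretical n(K) = 0.6110 mol → 23.89 g
Efficiency = 18.1 / 23.89 = 0.7576 = 75.8%

75.8%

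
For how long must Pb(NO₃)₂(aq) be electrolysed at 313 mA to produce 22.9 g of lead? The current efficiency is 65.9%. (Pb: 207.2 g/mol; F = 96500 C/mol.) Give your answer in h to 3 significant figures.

28.7 h

n(Pb) = 22.9 / 207.2 = 0.1105 mol
Pb²⁺ + 2e⁻ → Pb, so n(e⁻) = 2 × 0.1105 = 0.2210 mol
Q = 0.2210 × 96500 / 0.659 = 32360 C
t = Q / I = 32360 / 0.313 = 1.034×10^5 s = 28.7 h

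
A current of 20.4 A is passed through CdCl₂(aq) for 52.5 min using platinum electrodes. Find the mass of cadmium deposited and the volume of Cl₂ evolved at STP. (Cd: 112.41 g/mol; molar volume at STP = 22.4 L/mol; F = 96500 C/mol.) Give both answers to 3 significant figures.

Q = 20.4 × 3150 = 64260 C; n(e⁻) = 64260 / 96500 = 0.6659 mol
Cathode: Cd²⁺ + 2e⁻ → Cd → n(Cd) = 0.6659/2 = 0.3330 mol → 37.4 g
Anode: 2Cl⁻ → Cl₂ + 2e⁻ → n(Cl₂) = 0.6659/2 = 0.3330 mol → 7.46 L

37.4 g Cd; 7.46 L Cl₂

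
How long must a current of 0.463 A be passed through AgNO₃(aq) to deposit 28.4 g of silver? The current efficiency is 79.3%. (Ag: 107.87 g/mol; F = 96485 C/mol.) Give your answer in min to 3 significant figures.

1150 min

n(Ag) = 28.4 / 107.87 = 0.2633 mol
Ag⁺ + e⁻ → Ag, so n(e⁻) = 0.2633 mol
Q = 0.2633 × 96485 / 0.793 = 32040 C
t = Q / I = 32040 / 0.463 = 69200 s = 1150 min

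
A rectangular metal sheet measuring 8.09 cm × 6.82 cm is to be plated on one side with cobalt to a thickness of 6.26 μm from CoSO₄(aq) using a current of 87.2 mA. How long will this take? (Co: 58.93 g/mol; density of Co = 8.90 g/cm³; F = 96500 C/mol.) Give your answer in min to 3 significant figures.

192 min

Plated area = 8.09 × 6.82 = 55.17 cm²
Volume = 55.17 × 6.26×10⁻⁴ cm = 0.03454 cm³
m(Co) = 0.03454 × 8.90 = 0.3074 g
n(Co) = 0.3074 / 58.93 = 0.005216 mol; n(e⁻) = 2 × 0.005216 = 0.01043 mol
Q = 0.01043 × 96500 = 1006 C
t = 1006 / 0.0872 = 11540 s = 192 min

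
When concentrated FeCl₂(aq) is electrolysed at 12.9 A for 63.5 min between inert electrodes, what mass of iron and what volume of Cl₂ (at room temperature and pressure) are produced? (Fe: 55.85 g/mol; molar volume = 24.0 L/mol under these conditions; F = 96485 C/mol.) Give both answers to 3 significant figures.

14.2 g Fe; 6.11 L Cl₂

Q = 12.9 × 3810 = 49150 C; n(e⁻) = 49150 / 96485 = 0.5094 mol
Cathode: Fe²⁺ + 2e⁻ → Fe → n(Fe) = 0.5094/2 = 0.2547 mol → 14.2 g
Anode: 2Cl⁻ → Cl₂ + 2e⁻ → n(Cl₂) = 0.5094/2 = 0.2547 mol → 6.11 L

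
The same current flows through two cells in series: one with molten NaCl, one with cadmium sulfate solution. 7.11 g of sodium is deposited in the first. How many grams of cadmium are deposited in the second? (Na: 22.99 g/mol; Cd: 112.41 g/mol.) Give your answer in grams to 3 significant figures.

17.4 g

n(Na) = 7.11 / 22.99 = 0.3093 mol
Na⁺ + e⁻ → Na, so n(e⁻) = 0.3093 mol
Same current for the same time ⇒ same n(e⁻) = 0.3093 mol in both cells.
Cd²⁺ + 2e⁻ → Cd, so n(Cd) = 0.3093 / 2 = 0.1547 mol
m(Cd) = 0.1547 × 112.41 = 17.4 g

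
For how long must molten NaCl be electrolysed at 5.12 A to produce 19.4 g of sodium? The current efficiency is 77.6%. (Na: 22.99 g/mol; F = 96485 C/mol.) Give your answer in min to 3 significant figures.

n(Na) = 19.4 / 22.99 = 0.8438 mol
Na⁺ + e⁻ → Na, so n(e⁻) = 0.8438 mol
Q = 0.8438 × 96485 / 0.776 = 1.049×10^5 C
t = Q / I = 1.049×10^5 / 5.12 = 20490 s = 342 min

342 min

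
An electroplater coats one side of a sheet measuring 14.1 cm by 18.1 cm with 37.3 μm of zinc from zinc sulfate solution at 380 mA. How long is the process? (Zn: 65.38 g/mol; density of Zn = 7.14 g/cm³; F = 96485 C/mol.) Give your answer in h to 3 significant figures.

Plated area = 14.1 × 18.1 = 255.2 cm²
Volume = 255.2 × 37.3×10⁻⁴ cm = 0.9519 cm³
m(Zn) = 0.9519 × 7.14 = 6.797 g
n(Zn) = 6.797 / 65.38 = 0.1040 mol; n(e⁻) = 2 × 0.1040 = 0.2080 mol
Q = 0.2080 × 96485 = 20070 C
t = 20070 / 0.380 = 52820 s = 14.7 h

14.7 h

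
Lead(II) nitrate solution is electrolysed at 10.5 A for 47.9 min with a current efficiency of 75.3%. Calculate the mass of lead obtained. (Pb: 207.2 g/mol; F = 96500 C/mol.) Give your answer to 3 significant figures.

24.4 g

Q = 10.5 × 2874 = 30180 C
n(e⁻) = 30180 / 96500 = 0.3127 mol
Pb²⁺ + 2e⁻ → Pb, so theoretical m(Pb) = 0.1564 × 207.2 = 32.41 g
Actual mass = 75.3% × 32.41 = 24.4 g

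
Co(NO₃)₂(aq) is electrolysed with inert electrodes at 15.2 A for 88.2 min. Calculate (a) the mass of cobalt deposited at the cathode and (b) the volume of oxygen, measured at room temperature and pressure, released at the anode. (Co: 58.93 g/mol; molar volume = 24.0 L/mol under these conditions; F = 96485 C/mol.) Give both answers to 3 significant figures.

Q = 15.2 × 5292 = 80440 C; n(e⁻) = 80440 / 96485 = 0.8337 mol
Cathode: Co²⁺ + 2e⁻ → Co → n(Co) = 0.8337/2 = 0.4169 mol → 24.6 g
Anode: 2H₂O → O₂ + 4H⁺ + 4e⁻ → n(O₂) = 0.8337/4 = 0.2084 mol → 5.00 L

24.6 g Co; 5.00 L O₂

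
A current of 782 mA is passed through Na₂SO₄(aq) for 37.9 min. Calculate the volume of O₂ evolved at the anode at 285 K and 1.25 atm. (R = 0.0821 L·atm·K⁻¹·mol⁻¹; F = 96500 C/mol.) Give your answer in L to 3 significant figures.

0.0862 L

Q = It = 0.782 × 2274 = 1778 C
Moles of electrons = 1778 / 96500 = 0.01842 mol
2H₂O → O₂ + 4H⁺ + 4e⁻, so n(O₂) = 0.01842 / 4 = 0.004605 mol
V = nRT/P = 0.004605 × 0.0821 × 285 / 1.25 = 0.08620 L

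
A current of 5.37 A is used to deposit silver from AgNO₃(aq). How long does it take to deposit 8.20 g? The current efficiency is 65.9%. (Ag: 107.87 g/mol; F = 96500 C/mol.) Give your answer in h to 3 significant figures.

n(Ag) = 8.20 / 107.87 = 0.07602 mol
Ag⁺ + e⁻ → Ag, so n(e⁻) = 0.07602 mol
Q = 0.07602 × 96500 / 0.659 = 11130 C
t = Q / I = 11130 / 5.37 = 2073 s = 0.576 h

0.576 h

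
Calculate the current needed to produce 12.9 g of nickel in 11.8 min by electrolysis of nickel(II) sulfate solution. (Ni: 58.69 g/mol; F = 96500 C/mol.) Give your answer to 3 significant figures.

n(Ni) = 12.9 / 58.69 = 0.2198 mol
Ni²⁺ + 2e⁻ → Ni, so n(e⁻) = 2 × 0.2198 = 0.4396 mol
Q = 0.4396 × 96500 = 42420 C
I = Q / t = 42420 / 708 s = 59.9 A

59.9 A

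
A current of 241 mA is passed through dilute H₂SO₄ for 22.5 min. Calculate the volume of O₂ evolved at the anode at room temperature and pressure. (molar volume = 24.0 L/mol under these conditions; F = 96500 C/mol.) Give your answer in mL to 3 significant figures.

20.2 mL

Q = 0.241 A × 1350 s = 325.4 C
Moles of electrons = 325.4 / 96500 = 0.003372 mol
2H₂O → O₂ + 4H⁺ + 4e⁻, so n(O₂) = 0.003372 / 4 = 8.430×10^-4 mol
V = 8.430×10^-4 × 24.0 = 0.02023 L
= 20.2 mL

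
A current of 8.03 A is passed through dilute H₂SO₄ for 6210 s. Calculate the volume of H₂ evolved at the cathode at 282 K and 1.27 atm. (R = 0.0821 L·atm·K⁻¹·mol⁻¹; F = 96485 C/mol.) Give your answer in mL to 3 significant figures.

4710 mL

Q = 8.03 A × 6210 s = 49870 C
n(e⁻) = Q/F = 49870/96485 = 0.5169 mol
2H⁺ + 2e⁻ → H₂, so n(H₂) = 0.5169 / 2 = 0.2585 mol
V = nRT/P = 0.2585 × 0.0821 × 282 / 1.27 = 4.712 L
= 4710 mL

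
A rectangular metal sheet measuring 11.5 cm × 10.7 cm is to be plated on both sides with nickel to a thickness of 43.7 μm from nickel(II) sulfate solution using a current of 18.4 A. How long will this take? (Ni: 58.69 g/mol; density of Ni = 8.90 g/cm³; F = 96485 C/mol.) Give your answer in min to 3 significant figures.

28.5 min

Plated area = 2 × 11.5 × 10.7 = 246.1 cm²
Volume = 246.1 × 43.7×10⁻⁴ cm = 1.075 cm³
m(Ni) = 1.075 × 8.90 = 9.568 g
n(Ni) = 9.568 / 58.69 = 0.1630 mol; n(e⁻) = 2 × 0.1630 = 0.3260 mol
Q = 0.3260 × 96485 = 31450 C
t = 31450 / 18.4 = 1709 s = 28.5 min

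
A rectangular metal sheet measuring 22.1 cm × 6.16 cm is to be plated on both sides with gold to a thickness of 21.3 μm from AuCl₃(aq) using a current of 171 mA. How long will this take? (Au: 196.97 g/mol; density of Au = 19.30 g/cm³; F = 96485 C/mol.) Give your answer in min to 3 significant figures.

1600 min

Plated area = 2 × 22.1 × 6.16 = 272.3 cm²
Volume = 272.3 × 21.3×10⁻⁴ cm = 0.5800 cm³
m(Au) = 0.5800 × 19.30 = 11.19 g
n(Au) = 11.19 / 196.97 = 0.05681 mol; n(e⁻) = 3 × 0.05681 = 0.1704 mol
Q = 0.1704 × 96485 = 16440 C
t = 16440 / 0.171 = 96140 s = 1600 min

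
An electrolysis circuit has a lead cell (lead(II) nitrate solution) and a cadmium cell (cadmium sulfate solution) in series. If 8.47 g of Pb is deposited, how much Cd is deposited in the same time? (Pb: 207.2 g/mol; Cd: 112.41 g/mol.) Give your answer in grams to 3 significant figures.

4.60 g

n(Pb) = 8.47 / 207.2 = 0.04088 mol
Pb²⁺ + 2e⁻ → Pb, so n(e⁻) = 2 × 0.04088 = 0.08176 mol
Since the cells are in series, n(e⁻) in the Cd cell is also 0.08176 mol.
Cd²⁺ + 2e⁻ → Cd, so n(Cd) = 0.08176 / 2 = 0.04088 mol
m(Cd) = 0.04088 × 112.41 = 4.60 g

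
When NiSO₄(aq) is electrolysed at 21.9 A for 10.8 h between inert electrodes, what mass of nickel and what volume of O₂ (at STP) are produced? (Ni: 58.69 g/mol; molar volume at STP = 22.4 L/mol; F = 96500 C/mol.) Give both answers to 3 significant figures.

Q = 21.9 × 38880 = 8.515×10^5 C; n(e⁻) = 8.515×10^5 / 96500 = 8.824 mol
Cathode: Ni²⁺ + 2e⁻ → Ni → n(Ni) = 8.824/2 = 4.412 mol → 259 g
Anode: 2H₂O → O₂ + 4H⁺ + 4e⁻ → n(O₂) = 8.824/4 = 2.206 mol → 49.4 L

259 g Ni; 49.4 L O₂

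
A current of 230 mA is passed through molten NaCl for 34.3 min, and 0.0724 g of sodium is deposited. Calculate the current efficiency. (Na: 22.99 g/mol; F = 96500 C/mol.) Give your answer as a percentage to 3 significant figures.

Q = 0.230 × 2058 = 473.3 C
n(e⁻) = 473.3 / 96500 = 0.004905 mol
Na⁺ + e⁻ → Na, so theoretical n(Na) = 0.004905 mol → 0.1128 g
Efficiency = 0.0724 / 0.1128 = 0.6418 = 64.2%

64.2%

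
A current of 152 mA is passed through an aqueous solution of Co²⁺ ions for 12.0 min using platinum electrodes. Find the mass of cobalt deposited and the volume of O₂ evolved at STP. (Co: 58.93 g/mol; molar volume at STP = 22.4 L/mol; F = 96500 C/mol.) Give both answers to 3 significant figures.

0.0334 g Co; 0.00635 L O₂

Q = 0.152 × 720 = 109.4 C; n(e⁻) = 109.4 / 96500 = 0.001134 mol
Cathode: Co²⁺ + 2e⁻ → Co → n(Co) = 0.001134/2 = 5.670×10^-4 mol → 0.0334 g
Anode: 2H₂O → O₂ + 4H⁺ + 4e⁻ → n(O₂) = 0.001134/4 = 2.835×10^-4 mol → 0.00635 L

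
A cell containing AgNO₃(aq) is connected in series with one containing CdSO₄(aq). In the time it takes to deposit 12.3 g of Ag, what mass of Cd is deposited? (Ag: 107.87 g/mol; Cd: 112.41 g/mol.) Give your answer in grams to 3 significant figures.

6.41 g

n(Ag) = 12.3 / 107.87 = 0.1140 mol
Ag⁺ + e⁻ → Ag, so n(e⁻) = 0.1140 mol
The cells are in series, so the same charge (and hence the same n(e⁻) = 0.1140 mol) passes through both.
Cd²⁺ + 2e⁻ → Cd, so n(Cd) = 0.1140 / 2 = 0.05700 mol
m(Cd) = 0.05700 × 112.41 = 6.41 g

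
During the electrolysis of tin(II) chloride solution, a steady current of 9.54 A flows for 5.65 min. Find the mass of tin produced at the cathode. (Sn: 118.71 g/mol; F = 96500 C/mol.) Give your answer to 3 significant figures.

1.99 g

Q = It = 9.54 × 339 = 3234 C
Moles of electrons = 3234 / 96500 = 0.03351 mol
Sn²⁺ + 2e⁻ → Sn, so n(Sn) = 0.03351 / 2 = 0.01676 mol
m = 0.01676 × 118.71 = 1.99 g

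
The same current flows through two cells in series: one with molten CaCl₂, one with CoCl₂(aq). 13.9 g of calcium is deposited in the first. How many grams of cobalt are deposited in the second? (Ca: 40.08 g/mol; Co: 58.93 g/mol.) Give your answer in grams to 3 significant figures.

20.4 g

n(Ca) = 13.9 / 40.08 = 0.3468 mol
Ca²⁺ + 2e⁻ → Ca, so n(e⁻) = 2 × 0.3468 = 0.6936 mol
The cells are in series, so the same charge (and hence the same n(e⁻) = 0.6936 mol) passes through both.
Co²⁺ + 2e⁻ → Co, so n(Co) = 0.6936 / 2 = 0.3468 mol
m(Co) = 0.3468 × 58.93 = 20.4 g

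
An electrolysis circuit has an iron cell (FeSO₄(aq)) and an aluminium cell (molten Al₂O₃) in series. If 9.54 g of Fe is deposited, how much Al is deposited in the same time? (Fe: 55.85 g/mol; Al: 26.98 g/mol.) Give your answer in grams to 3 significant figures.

n(Fe) = 9.54 / 55.85 = 0.1708 mol
Fe²⁺ + 2e⁻ → Fe, so n(e⁻) = 2 × 0.1708 = 0.3416 mol
Same current for the same time ⇒ same n(e⁻) = 0.3416 mol in both cells.
Al³⁺ + 3e⁻ → Al, so n(Al) = 0.3416 / 3 = 0.1139 mol
m(Al) = 0.1139 × 26.98 = 3.07 g

3.07 g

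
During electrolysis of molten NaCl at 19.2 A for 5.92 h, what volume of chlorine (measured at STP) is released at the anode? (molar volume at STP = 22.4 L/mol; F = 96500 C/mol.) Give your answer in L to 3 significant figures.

Charge passed = 19.2 × 21312 = 4.092×10^5 C
Moles of electrons = 4.092×10^5 / 96500 = 4.240 mol
2Cl⁻ → Cl₂ + 2e⁻, so n(Cl₂) = 4.240 / 2 = 2.120 mol
V = 2.120 × 22.4 = 47.49 L

47.5 L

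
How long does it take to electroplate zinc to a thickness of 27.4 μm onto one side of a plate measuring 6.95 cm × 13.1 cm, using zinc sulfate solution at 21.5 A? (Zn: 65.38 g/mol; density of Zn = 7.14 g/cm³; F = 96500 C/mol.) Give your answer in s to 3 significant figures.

Plated area = 6.95 × 13.1 = 91.05 cm²
Volume = 91.05 × 27.4×10⁻⁴ cm = 0.2495 cm³
m(Zn) = 0.2495 × 7.14 = 1.781 g
n(Zn) = 1.781 / 65.38 = 0.02724 mol; n(e⁻) = 2 × 0.02724 = 0.05448 mol
Q = 0.05448 × 96500 = 5257 C
t = 5257 / 21.5 = 244.5 s

245 s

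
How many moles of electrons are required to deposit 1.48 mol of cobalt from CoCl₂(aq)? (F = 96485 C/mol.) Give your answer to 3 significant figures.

Co²⁺ + 2e⁻ → Co, so n(e⁻) = 2 × 1.48 = 2.960 mol

2.96 mol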